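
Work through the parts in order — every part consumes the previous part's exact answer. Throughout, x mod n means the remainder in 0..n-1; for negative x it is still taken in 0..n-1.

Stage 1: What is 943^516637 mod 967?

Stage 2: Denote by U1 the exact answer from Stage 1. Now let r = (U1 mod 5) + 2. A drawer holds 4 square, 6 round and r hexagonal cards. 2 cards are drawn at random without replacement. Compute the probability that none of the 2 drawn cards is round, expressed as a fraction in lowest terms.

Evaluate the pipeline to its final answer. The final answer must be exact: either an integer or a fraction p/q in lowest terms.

Stage 1: squarings mod 967: 943^1=943, 943^2=576, 943^4=95, 943^8=322, 943^16=215, 943^32=776, 943^64=702, 943^128=601, 943^256=510, 943^512=944, 943^1024=529, 943^2048=378, 943^4096=735, 943^8192=639, 943^16384=247, 943^32768=88, 943^65536=8, 943^131072=64, 943^262144=228; 943^516637 = 943^1 * 943^4 * 943^8 * 943^16 * 943^512 * 943^8192 * 943^16384 * 943^32768 * 943^65536 * 943^131072 * 943^262144 = 855 (mod 967); answer 855
Stage 2: U1 = 855; r = 2; total draws C(12,2) = 66; favorable C(6,2) = 15; P = 5/22; answer 5/22

5/22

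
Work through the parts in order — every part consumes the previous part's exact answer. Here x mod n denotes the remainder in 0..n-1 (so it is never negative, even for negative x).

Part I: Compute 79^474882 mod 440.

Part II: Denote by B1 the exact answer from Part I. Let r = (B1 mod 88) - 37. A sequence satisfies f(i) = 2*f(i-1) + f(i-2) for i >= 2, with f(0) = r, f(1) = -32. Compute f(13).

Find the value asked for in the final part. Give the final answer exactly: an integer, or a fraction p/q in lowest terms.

-460912

Part I: squarings mod 440: 79^1=79, 79^2=81, 79^4=401, 79^8=201, 79^16=361, 79^32=81, 79^64=401, 79^128=201, 79^256=361, 79^512=81, 79^1024=401, 79^2048=201, 79^4096=361, 79^8192=81, 79^16384=401, 79^32768=201, 79^65536=361, 79^131072=81, 79^262144=401; 79^474882 = 79^2 * 79^256 * 79^512 * 79^1024 * 79^2048 * 79^4096 * 79^8192 * 79^65536 * 79^131072 * 79^262144 = 81 (mod 440); answer 81
Part II: B1 = 81; r = 44; f(2) = 2*(-32) + 1*(44) = -20; iterating: f(2)=-20, f(3)=-72, f(4)=-164, f(5)=-400, f(6)=-964, f(7)=-2328, f(8)=-5620, f(9)=-13568, f(10)=-32756, f(11)=-79080, f(12)=-190916, f(13)=-460912; answer -460912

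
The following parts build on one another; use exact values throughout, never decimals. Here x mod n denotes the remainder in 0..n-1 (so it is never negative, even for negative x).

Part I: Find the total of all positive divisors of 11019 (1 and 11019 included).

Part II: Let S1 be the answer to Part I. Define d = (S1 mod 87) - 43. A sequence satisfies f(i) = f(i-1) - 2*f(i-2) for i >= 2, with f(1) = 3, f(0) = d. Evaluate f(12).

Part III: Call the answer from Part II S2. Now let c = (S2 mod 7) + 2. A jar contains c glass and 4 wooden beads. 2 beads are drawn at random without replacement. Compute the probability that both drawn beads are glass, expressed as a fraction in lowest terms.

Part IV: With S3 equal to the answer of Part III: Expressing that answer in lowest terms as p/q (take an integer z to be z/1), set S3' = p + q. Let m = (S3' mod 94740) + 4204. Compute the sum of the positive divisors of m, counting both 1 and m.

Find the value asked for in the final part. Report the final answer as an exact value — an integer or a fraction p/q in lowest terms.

11858

Part I: 11019 = 3 * 3673; sigma = (1 + 3) * (1 + 3673) = 4 * 3674 = 14696; answer 14696
Part II: S1 = 14696; d = 37; f(2) = 1*(3) - 2*(37) = -71; iterating: f(2)=-71, f(3)=-77, f(4)=65, f(5)=219, f(6)=89, f(7)=-349, f(8)=-527, f(9)=171, f(10)=1225, f(11)=883, f(12)=-1567; answer -1567
Part III: S2 = -1567; c = 3; total draws C(7,2) = 21; favorable C(3,2) = 3; P = 1/7; answer 1/7
Part IV: S3 = 1/7; threaded value p + q = 8; m = 4212; 4212 = 2^2 * 3^4 * 13; sigma = (1 + 2 + 4) * (1 + 3 + 9 + 27 + 81) * (1 + 13) = 7 * 121 * 14 = 11858; answer 11858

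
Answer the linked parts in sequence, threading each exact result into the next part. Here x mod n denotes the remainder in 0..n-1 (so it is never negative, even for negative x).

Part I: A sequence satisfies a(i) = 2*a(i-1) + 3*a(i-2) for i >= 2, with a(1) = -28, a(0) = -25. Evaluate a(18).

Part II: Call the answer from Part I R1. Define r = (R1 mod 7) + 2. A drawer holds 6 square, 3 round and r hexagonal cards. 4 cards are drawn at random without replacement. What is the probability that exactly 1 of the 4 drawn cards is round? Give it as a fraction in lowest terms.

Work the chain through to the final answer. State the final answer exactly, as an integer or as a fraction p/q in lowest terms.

Part I: a(2) = 2*(-28) + 3*(-25) = -131; iterating: a(2)=-131, a(3)=-346, a(4)=-1085, a(5)=-3208, a(6)=-9671, a(7)=-28966, a(8)=-86945, a(9)=-260788, a(10)=-782411, a(11)=-2347186, a(12)=-7041605, a(13)=-21124768, a(14)=-63374351, a(15)=-190123006, a(16)=-570369065, a(17)=-1711107148, a(18)=-5133321491; answer -5133321491
Part II: R1 = -5133321491; r = 5; total draws C(14,4) = 1001; favorable C(3,1)*C(11,3) = 495; P = 45/91; answer 45/91

45/91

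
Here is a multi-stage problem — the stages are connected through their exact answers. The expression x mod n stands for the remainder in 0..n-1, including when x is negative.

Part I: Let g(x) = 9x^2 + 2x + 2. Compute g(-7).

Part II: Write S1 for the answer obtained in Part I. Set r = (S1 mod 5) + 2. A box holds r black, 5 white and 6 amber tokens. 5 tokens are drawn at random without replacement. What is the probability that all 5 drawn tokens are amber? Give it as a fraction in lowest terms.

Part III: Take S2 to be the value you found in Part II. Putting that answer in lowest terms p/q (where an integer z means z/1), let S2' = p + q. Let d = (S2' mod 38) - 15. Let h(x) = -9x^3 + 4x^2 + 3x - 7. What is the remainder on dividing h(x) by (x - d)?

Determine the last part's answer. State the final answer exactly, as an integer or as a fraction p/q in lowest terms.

Part I: 9*(-7)^2 + 2*(-7)^1 + 2 = (441) + (-14) + (2) = 429; answer 429
Part II: S1 = 429; r = 6; total draws C(17,5) = 6188; favorable C(6,5) = 6; P = 3/3094; answer 3/3094
Part III: S2 = 3/3094; threaded value p + q = 3097; d = 4; remainder = value at the root: -9*(4)^3 + 4*(4)^2 + 3*(4)^1 - 7 = (-576) + (64) + (12) + (-7) = -507; answer -507

-507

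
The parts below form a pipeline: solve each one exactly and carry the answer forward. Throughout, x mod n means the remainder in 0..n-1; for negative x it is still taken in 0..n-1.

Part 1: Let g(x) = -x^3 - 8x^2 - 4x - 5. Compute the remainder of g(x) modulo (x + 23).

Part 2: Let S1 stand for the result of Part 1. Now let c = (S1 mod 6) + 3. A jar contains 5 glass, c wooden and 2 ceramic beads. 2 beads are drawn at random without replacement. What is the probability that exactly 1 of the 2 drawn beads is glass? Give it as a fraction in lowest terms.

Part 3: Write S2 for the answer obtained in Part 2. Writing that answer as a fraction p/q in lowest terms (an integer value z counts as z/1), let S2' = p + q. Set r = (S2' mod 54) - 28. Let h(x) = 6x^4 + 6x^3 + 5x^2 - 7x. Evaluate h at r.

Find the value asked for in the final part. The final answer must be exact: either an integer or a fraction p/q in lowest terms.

215110

Part 1: remainder = value at the root: -1*(-23)^3 - 8*(-23)^2 - 4*(-23)^1 - 5 = (12167) + (-4232) + (92) + (-5) = 8022; answer 8022
Part 2: S1 = 8022; c = 3; total draws C(10,2) = 45; favorable C(5,1)*C(5,1) = 25; P = 5/9; answer 5/9
Part 3: S2 = 5/9; threaded value p + q = 14; r = -14; 6*(-14)^4 + 6*(-14)^3 + 5*(-14)^2 - 7*(-14)^1 = (230496) + (-16464) + (980) + (98) = 215110; answer 215110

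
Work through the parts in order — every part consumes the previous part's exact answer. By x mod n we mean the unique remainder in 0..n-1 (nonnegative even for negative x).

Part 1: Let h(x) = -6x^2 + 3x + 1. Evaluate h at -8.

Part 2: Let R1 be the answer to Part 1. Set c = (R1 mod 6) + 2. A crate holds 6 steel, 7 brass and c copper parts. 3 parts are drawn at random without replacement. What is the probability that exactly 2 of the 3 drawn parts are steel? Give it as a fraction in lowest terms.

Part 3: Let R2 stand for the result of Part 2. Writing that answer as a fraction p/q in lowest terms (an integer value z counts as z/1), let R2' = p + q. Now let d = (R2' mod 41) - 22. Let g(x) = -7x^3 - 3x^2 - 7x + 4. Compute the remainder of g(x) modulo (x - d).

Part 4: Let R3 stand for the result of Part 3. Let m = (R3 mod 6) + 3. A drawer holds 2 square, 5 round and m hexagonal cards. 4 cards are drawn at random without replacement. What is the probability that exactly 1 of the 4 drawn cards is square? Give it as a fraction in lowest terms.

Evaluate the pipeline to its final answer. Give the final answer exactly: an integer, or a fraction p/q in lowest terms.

8/15

Part 1: -6*(-8)^2 + 3*(-8)^1 + 1 = (-384) + (-24) + (1) = -407; answer -407
Part 2: R1 = -407; c = 3; total draws C(16,3) = 560; favorable C(6,2)*C(10,1) = 150; P = 15/56; answer 15/56
Part 3: R2 = 15/56; threaded value p + q = 71; d = 8; remainder = value at the root: -7*(8)^3 - 3*(8)^2 - 7*(8)^1 + 4 = (-3584) + (-192) + (-56) + (4) = -3828; answer -3828
Part 4: R3 = -3828; m = 3; total draws C(10,4) = 210; favorable C(2,1)*C(8,3) = 112; P = 8/15; answer 8/15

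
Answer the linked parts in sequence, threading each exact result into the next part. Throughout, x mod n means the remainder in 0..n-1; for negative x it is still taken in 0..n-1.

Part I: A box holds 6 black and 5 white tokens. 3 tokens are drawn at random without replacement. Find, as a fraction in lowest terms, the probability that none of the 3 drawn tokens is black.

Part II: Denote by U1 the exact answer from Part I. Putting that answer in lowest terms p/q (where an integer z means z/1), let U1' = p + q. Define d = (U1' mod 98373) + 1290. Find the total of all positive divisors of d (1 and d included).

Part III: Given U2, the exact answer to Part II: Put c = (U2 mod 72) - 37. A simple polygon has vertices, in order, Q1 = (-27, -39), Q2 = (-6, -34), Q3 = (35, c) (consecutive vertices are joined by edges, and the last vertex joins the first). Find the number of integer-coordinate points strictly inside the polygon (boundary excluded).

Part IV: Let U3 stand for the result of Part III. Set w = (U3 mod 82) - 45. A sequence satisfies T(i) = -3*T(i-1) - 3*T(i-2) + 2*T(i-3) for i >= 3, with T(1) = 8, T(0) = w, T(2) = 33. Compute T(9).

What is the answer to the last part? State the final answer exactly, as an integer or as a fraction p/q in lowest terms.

10071

Part I: total draws C(11,3) = 165; favorable C(5,3) = 10; P = 2/33; answer 2/33
Part II: U1 = 2/33; threaded value p + q = 35; d = 1325; 1325 = 5^2 * 53; sigma = (1 + 5 + 25) * (1 + 53) = 31 * 54 = 1674; answer 1674
Part III: U2 = 1674; c = -19; cross terms: (-27*-34 - -6*-39)=684, (-6*-19 - 35*-34)=1304, (35*-39 - -27*-19)=-1878; twice the area = |110| = 110; area = 55; boundary points = 1 + 1 + 2 = 4; strictly interior points = area - boundary/2 + 1 = 54; answer 54
Part IV: U3 = 54; w = 9; T(3) = -3*(33) - 3*(8) + 2*(9) = -105; iterating: T(3)=-105, T(4)=232, T(5)=-315, T(6)=39, T(7)=1292, T(8)=-4623, T(9)=10071; answer 10071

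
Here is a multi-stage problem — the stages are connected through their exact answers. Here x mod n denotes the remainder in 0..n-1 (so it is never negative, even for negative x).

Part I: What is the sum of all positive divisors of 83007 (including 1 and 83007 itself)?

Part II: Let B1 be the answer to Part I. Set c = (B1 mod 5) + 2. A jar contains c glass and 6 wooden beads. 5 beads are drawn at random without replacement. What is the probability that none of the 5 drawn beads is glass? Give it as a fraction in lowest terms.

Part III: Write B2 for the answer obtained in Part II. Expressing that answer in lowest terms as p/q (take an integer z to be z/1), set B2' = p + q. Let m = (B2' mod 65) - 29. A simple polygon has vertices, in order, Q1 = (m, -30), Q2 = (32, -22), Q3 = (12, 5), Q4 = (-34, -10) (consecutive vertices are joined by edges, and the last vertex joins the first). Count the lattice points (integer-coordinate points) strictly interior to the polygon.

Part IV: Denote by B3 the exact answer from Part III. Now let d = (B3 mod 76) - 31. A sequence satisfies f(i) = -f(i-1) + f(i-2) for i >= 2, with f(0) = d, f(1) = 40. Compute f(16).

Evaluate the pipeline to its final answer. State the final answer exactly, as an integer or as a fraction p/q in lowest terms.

Part I: 83007 = 3^2 * 23 * 401; sigma = (1 + 3 + 9) * (1 + 23) * (1 + 401) = 13 * 24 * 402 = 125424; answer 125424
Part II: B1 = 125424; c = 6; total draws C(12,5) = 792; favorable C(6,5) = 6; P = 1/132; answer 1/132
Part III: B2 = 1/132; threaded value p + q = 133; m = -26; cross terms: (-26*-22 - 32*-30)=1532, (32*5 - 12*-22)=424, (12*-10 - -34*5)=50, (-34*-30 - -26*-10)=760; twice the area = |2766| = 2766; area = 1383; boundary points = 2 + 1 + 1 + 4 = 8; strictly interior points = area - boundary/2 + 1 = 1380; answer 1380
Part IV: B3 = 1380; d = -19; f(2) = -1*(40) + 1*(-19) = -59; iterating: f(2)=-59, f(3)=99, f(4)=-158, f(5)=257, f(6)=-415, f(7)=672, f(8)=-1087, f(9)=1759, f(10)=-2846, f(11)=4605, f(12)=-7451, f(13)=12056, f(14)=-19507, f(15)=31563, f(16)=-51070; answer -51070

-51070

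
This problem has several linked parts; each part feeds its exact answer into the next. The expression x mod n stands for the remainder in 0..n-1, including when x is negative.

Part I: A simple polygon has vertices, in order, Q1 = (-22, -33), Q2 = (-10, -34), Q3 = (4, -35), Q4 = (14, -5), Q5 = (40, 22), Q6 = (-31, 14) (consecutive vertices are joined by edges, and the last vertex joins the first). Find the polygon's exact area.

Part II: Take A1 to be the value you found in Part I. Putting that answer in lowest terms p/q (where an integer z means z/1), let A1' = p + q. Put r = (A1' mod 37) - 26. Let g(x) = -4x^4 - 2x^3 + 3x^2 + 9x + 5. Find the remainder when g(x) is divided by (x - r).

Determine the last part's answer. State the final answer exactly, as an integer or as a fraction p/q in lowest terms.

Part I: cross terms: (-22*-34 - -10*-33)=418, (-10*-35 - 4*-34)=486, (4*-5 - 14*-35)=470, (14*22 - 40*-5)=508, (40*14 - -31*22)=1242, (-31*-33 - -22*14)=1331; twice the area = |4455| = 4455; area = 4455/2; answer 4455/2
Part II: A1 = 4455/2; threaded value p + q = 4457; r = -9; remainder = value at the root: -4*(-9)^4 - 2*(-9)^3 + 3*(-9)^2 + 9*(-9)^1 + 5 = (-26244) + (1458) + (243) + (-81) + (5) = -24619; answer -24619

-24619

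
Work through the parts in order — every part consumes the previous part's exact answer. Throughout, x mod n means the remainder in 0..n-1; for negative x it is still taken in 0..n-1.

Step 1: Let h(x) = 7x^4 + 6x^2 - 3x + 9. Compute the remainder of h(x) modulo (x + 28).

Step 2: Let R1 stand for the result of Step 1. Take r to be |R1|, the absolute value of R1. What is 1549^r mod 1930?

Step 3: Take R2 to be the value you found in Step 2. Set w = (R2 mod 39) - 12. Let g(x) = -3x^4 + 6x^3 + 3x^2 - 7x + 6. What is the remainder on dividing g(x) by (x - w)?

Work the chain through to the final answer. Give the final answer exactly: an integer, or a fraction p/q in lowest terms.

Step 1: remainder = value at the root: 7*(-28)^4 + 6*(-28)^2 - 3*(-28)^1 + 9 = (4302592) + (4704) + (84) + (9) = 4307389; answer 4307389
Step 2: R1 = 4307389; r = 4307389; squarings mod 1930: 1549^1=1549, 1549^2=411, 1549^4=1011, 1549^8=1151, 1549^16=821, 1549^32=471, 1549^64=1821, 1549^128=301, 1549^256=1821, 1549^512=301, 1549^1024=1821, 1549^2048=301, 1549^4096=1821, 1549^8192=301, 1549^16384=1821, 1549^32768=301, 1549^65536=1821, 1549^131072=301, 1549^262144=1821, 1549^524288=301, 1549^1048576=1821, 1549^2097152=301, 1549^4194304=1821; 1549^4307389 = 1549^1 * 1549^4 * 1549^8 * 1549^16 * 1549^32 * 1549^128 * 1549^256 * 1549^2048 * 1549^4096 * 1549^8192 * 1549^32768 * 1549^65536 * 1549^4194304 = 1679 (mod 1930); answer 1679
Step 3: R2 = 1679; w = -10; remainder = value at the root: -3*(-10)^4 + 6*(-10)^3 + 3*(-10)^2 - 7*(-10)^1 + 6 = (-30000) + (-6000) + (300) + (70) + (6) = -35624; answer -35624

-35624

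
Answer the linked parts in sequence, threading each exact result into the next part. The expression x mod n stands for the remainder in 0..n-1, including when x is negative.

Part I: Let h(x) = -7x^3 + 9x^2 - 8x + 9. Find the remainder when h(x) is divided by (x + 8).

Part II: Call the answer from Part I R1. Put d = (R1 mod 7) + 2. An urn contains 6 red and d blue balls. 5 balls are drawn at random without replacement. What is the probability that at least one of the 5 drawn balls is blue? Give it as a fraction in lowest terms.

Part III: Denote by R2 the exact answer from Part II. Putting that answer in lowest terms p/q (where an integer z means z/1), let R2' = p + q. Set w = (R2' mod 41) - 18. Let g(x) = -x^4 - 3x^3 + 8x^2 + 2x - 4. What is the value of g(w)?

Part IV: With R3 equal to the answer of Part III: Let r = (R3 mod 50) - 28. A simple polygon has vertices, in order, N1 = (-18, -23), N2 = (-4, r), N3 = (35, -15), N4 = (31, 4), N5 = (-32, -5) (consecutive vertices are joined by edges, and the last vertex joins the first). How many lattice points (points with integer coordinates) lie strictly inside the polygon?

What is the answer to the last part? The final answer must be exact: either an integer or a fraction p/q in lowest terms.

1279

Part I: remainder = value at the root: -7*(-8)^3 + 9*(-8)^2 - 8*(-8)^1 + 9 = (3584) + (576) + (64) + (9) = 4233; answer 4233
Part II: R1 = 4233; d = 7; total draws C(13,5) = 1287; complement C(6,5) = 6; favorable 1287 - 6 = 1281; P = 427/429; answer 427/429
Part III: R2 = 427/429; threaded value p + q = 856; w = 18; -1*(18)^4 - 3*(18)^3 + 8*(18)^2 + 2*(18)^1 - 4 = (-104976) + (-17496) + (2592) + (36) + (-4) = -119848; answer -119848
Part IV: R3 = -119848; r = -26; cross terms: (-18*-26 - -4*-23)=376, (-4*-15 - 35*-26)=970, (35*4 - 31*-15)=605, (31*-5 - -32*4)=-27, (-32*-23 - -18*-5)=646; twice the area = |2570| = 2570; area = 1285; boundary points = 1 + 1 + 1 + 9 + 2 = 14; strictly interior points = area - boundary/2 + 1 = 1279; answer 1279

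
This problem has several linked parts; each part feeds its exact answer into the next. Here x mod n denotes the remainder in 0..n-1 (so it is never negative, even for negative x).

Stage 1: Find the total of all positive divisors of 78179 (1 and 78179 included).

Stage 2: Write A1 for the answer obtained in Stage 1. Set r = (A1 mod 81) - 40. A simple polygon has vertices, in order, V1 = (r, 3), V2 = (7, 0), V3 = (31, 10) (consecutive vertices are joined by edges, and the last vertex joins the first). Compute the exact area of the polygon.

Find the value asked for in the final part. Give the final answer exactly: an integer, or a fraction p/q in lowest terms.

196

Stage 1: 78179 is prime, so its only divisors are 1 and 78179; sigma = 1 + 78179 = 78180; answer 78180
Stage 2: A1 = 78180; r = -25; cross terms: (-25*0 - 7*3)=-21, (7*10 - 31*0)=70, (31*3 - -25*10)=343; twice the area = |392| = 392; area = 196; answer 196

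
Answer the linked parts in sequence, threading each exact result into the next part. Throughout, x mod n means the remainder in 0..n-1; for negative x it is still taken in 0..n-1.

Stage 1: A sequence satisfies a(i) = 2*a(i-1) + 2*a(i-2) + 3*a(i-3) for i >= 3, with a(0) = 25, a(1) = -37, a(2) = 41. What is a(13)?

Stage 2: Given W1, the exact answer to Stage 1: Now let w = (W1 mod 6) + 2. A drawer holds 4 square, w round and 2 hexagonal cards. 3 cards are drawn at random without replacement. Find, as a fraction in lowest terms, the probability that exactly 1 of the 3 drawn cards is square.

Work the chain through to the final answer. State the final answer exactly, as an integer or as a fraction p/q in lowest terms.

72/143

Stage 1: a(3) = 2*(41) + 2*(-37) + 3*(25) = 83; iterating: a(3)=83, a(4)=137, a(5)=563, a(6)=1649, a(7)=4835, a(8)=14657, a(9)=43931, a(10)=131681, a(11)=395195, a(12)=1185545, a(13)=3556523; answer 3556523
Stage 2: W1 = 3556523; w = 7; total draws C(13,3) = 286; favorable C(4,1)*C(9,2) = 144; P = 72/143; answer 72/143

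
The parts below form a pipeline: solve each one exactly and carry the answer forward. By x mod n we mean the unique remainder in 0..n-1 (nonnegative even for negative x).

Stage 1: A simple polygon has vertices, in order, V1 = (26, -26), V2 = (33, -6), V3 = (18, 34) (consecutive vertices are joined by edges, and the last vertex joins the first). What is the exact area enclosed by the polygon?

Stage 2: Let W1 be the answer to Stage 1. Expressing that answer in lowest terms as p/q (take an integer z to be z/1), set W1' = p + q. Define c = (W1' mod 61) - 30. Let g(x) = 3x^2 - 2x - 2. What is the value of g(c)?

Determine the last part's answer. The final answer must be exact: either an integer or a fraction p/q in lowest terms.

Stage 1: cross terms: (26*-6 - 33*-26)=702, (33*34 - 18*-6)=1230, (18*-26 - 26*34)=-1352; twice the area = |580| = 580; area = 290; answer 290
Stage 2: W1 = 290; threaded value p + q = 291; c = 17; 3*(17)^2 - 2*(17)^1 - 2 = (867) + (-34) + (-2) = 831; answer 831

831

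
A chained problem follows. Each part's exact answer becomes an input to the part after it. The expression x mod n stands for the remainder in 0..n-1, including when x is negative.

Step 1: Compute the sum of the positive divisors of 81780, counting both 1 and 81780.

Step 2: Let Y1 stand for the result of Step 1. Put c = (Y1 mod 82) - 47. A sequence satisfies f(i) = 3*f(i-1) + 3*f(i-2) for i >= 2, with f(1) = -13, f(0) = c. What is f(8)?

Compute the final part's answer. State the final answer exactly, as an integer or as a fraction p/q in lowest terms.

-320112

Step 1: 81780 = 2^2 * 3 * 5 * 29 * 47; sigma = (1 + 2 + 4) * (1 + 3) * (1 + 5) * (1 + 29) * (1 + 47) = 7 * 4 * 6 * 30 * 48 = 241920; answer 241920
Step 2: Y1 = 241920; c = -27; f(2) = 3*(-13) + 3*(-27) = -120; iterating: f(2)=-120, f(3)=-399, f(4)=-1557, f(5)=-5868, f(6)=-22275, f(7)=-84429, f(8)=-320112; answer -320112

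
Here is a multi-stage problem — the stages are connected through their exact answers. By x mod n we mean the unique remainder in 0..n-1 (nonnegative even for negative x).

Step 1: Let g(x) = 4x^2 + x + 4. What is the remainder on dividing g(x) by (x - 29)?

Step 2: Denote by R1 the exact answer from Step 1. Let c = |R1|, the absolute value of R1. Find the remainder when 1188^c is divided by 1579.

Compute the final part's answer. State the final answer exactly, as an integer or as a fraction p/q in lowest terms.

993

Step 1: remainder = value at the root: 4*(29)^2 + 1*(29)^1 + 4 = (3364) + (29) + (4) = 3397; answer 3397
Step 2: R1 = 3397; c = 3397; squarings mod 1579: 1188^1=1188, 1188^2=1297, 1188^4=574, 1188^8=1044, 1188^16=426, 1188^32=1470, 1188^64=828, 1188^128=298, 1188^256=380, 1188^512=711, 1188^1024=241, 1188^2048=1237; 1188^3397 = 1188^1 * 1188^4 * 1188^64 * 1188^256 * 1188^1024 * 1188^2048 = 993 (mod 1579); answer 993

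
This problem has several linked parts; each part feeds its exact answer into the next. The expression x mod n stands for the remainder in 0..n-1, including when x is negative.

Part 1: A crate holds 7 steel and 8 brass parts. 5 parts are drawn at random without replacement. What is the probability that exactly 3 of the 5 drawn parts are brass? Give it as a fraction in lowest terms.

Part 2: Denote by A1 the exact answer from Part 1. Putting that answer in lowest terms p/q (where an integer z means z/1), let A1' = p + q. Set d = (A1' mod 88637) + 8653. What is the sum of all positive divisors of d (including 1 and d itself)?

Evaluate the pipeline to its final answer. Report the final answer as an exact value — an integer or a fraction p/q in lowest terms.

Part 1: total draws C(15,5) = 3003; favorable C(8,3)*C(7,2) = 1176; P = 56/143; answer 56/143
Part 2: A1 = 56/143; threaded value p + q = 199; d = 8852; 8852 = 2^2 * 2213; sigma = (1 + 2 + 4) * (1 + 2213) = 7 * 2214 = 15498; answer 15498

15498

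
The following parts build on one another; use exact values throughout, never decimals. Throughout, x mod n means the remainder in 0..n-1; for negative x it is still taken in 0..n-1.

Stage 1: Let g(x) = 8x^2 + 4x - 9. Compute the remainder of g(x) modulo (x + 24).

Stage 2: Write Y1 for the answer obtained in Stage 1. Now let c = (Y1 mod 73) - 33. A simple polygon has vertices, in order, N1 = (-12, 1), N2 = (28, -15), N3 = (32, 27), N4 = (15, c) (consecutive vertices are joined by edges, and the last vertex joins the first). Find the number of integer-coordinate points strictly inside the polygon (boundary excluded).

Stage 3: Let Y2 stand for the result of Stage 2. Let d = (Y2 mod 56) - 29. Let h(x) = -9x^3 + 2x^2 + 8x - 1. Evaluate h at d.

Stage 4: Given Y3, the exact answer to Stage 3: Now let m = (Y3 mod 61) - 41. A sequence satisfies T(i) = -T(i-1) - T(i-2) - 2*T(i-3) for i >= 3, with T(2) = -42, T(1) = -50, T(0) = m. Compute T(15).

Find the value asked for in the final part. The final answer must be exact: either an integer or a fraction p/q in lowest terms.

Stage 1: remainder = value at the root: 8*(-24)^2 + 4*(-24)^1 - 9 = (4608) + (-96) + (-9) = 4503; answer 4503
Stage 2: Y1 = 4503; c = 17; cross terms: (-12*-15 - 28*1)=152, (28*27 - 32*-15)=1236, (32*17 - 15*27)=139, (15*1 - -12*17)=219; twice the area = |1746| = 1746; area = 873; boundary points = 8 + 2 + 1 + 1 = 12; strictly interior points = area - boundary/2 + 1 = 868; answer 868
Stage 3: Y2 = 868; d = -1; -9*(-1)^3 + 2*(-1)^2 + 8*(-1)^1 - 1 = (9) + (2) + (-8) + (-1) = 2; answer 2
Stage 4: Y3 = 2; m = -39; T(3) = -1*(-42) - 1*(-50) - 2*(-39) = 170; iterating: T(3)=170, T(4)=-28, T(5)=-58, T(6)=-254, T(7)=368, T(8)=2, T(9)=138, T(10)=-876, T(11)=734, T(12)=-134, T(13)=1152, T(14)=-2486, T(15)=1602; answer 1602

1602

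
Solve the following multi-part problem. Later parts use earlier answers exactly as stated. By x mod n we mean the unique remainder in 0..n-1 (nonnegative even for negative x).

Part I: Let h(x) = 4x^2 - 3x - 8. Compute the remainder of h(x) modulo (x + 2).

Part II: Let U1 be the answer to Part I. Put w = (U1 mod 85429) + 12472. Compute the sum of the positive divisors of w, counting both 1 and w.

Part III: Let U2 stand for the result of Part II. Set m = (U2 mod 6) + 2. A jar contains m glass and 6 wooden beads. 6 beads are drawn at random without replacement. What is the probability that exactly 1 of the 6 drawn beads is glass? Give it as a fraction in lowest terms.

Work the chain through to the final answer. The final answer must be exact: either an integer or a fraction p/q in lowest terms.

Part I: remainder = value at the root: 4*(-2)^2 - 3*(-2)^1 - 8 = (16) + (6) + (-8) = 14; answer 14
Part II: U1 = 14; w = 12486; 12486 = 2 * 3 * 2081; sigma = (1 + 2) * (1 + 3) * (1 + 2081) = 3 * 4 * 2082 = 24984; answer 24984
Part III: U2 = 24984; m = 2; total draws C(8,6) = 28; favorable C(2,1)*C(6,5) = 12; P = 3/7; answer 3/7

3/7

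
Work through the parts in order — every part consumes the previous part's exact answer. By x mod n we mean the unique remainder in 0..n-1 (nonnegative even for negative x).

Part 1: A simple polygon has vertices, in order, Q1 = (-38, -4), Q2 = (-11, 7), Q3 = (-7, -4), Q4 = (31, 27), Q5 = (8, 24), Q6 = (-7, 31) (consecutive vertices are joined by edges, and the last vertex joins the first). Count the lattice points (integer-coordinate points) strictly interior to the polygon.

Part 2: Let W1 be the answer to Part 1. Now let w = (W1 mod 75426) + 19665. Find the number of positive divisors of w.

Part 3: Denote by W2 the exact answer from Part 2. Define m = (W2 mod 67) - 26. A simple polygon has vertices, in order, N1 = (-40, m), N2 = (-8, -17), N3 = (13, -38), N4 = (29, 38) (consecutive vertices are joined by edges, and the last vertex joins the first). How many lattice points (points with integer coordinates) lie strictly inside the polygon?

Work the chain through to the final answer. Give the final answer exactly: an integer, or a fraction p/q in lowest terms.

Part 1: cross terms: (-38*7 - -11*-4)=-310, (-11*-4 - -7*7)=93, (-7*27 - 31*-4)=-65, (31*24 - 8*27)=528, (8*31 - -7*24)=416, (-7*-4 - -38*31)=1206; twice the area = |1868| = 1868; area = 934; boundary points = 1 + 1 + 1 + 1 + 1 + 1 = 6; strictly interior points = area - boundary/2 + 1 = 932; answer 932
Part 2: W1 = 932; w = 20597; 20597 = 43 * 479; number of divisors = (1+1) * (1+1) = 4; answer 4
Part 3: W2 = 4; m = -22; cross terms: (-40*-17 - -8*-22)=504, (-8*-38 - 13*-17)=525, (13*38 - 29*-38)=1596, (29*-22 - -40*38)=882; twice the area = |3507| = 3507; area = 3507/2; boundary points = 1 + 21 + 4 + 3 = 29; strictly interior points = area - boundary/2 + 1 = 1740; answer 1740

1740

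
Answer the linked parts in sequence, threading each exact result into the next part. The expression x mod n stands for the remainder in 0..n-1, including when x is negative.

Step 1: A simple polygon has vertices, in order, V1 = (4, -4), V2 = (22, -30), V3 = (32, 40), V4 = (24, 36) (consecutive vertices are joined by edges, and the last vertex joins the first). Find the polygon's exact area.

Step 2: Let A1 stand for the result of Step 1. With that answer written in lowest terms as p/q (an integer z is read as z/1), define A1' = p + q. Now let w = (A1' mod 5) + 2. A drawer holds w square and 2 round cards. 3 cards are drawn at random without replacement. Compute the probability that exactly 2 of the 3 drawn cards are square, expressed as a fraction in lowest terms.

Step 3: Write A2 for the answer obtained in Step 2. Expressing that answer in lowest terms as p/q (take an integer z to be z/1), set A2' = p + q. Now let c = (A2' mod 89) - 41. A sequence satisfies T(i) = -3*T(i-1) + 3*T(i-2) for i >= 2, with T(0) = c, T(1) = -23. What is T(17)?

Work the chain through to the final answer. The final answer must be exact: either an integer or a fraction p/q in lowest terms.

4692177882

Step 1: cross terms: (4*-30 - 22*-4)=-32, (22*40 - 32*-30)=1840, (32*36 - 24*40)=192, (24*-4 - 4*36)=-240; twice the area = |1760| = 1760; area = 880; answer 880
Step 2: A1 = 880; threaded value p + q = 881; w = 3; total draws C(5,3) = 10; favorable C(3,2)*C(2,1) = 6; P = 3/5; answer 3/5
Step 3: A2 = 3/5; threaded value p + q = 8; c = -33; T(2) = -3*(-23) + 3*(-33) = -30; iterating: T(2)=-30, T(3)=21, T(4)=-153, T(5)=522, T(6)=-2025, T(7)=7641, T(8)=-28998, T(9)=109917, T(10)=-416745, T(11)=1579986, T(12)=-5990193, T(13)=22710537, T(14)=-86102190, T(15)=326438181, T(16)=-1237621113, T(17)=4692177882; answer 4692177882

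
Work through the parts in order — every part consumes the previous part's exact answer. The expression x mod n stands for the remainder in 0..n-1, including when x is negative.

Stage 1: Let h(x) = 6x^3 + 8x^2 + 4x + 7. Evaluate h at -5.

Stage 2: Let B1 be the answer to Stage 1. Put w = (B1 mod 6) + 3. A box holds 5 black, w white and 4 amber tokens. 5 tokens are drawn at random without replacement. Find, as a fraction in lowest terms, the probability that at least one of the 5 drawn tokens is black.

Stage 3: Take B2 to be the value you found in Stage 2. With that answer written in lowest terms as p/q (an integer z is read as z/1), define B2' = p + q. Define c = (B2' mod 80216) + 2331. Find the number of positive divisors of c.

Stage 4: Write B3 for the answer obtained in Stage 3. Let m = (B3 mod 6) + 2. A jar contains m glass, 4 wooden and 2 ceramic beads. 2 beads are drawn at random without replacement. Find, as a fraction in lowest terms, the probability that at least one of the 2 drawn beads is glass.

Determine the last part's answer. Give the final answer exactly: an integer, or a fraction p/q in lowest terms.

Stage 1: 6*(-5)^3 + 8*(-5)^2 + 4*(-5)^1 + 7 = (-750) + (200) + (-20) + (7) = -563; answer -563
Stage 2: B1 = -563; w = 4; total draws C(13,5) = 1287; complement C(8,5) = 56; favorable 1287 - 56 = 1231; P = 1231/1287; answer 1231/1287
Stage 3: B2 = 1231/1287; threaded value p + q = 2518; c = 4849; 4849 = 13 * 373; number of divisors = (1+1) * (1+1) = 4; answer 4
Stage 4: B3 = 4; m = 6; total draws C(12,2) = 66; complement C(6,2) = 15; favorable 66 - 15 = 51; P = 17/22; answer 17/22

17/22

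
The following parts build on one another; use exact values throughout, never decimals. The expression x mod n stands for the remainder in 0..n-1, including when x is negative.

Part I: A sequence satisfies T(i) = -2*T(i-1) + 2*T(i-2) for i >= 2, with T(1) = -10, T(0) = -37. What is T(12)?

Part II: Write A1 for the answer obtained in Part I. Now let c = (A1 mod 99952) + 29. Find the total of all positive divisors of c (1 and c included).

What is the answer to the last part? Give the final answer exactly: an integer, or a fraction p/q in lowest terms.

Part I: T(2) = -2*(-10) + 2*(-37) = -54; iterating: T(2)=-54, T(3)=88, T(4)=-284, T(5)=744, T(6)=-2056, T(7)=5600, T(8)=-15312, T(9)=41824, T(10)=-114272, T(11)=312192, T(12)=-852928; answer -852928
Part II: A1 = -852928; c = 46669; 46669 = 7 * 59 * 113; sigma = (1 + 7) * (1 + 59) * (1 + 113) = 8 * 60 * 114 = 54720; answer 54720

54720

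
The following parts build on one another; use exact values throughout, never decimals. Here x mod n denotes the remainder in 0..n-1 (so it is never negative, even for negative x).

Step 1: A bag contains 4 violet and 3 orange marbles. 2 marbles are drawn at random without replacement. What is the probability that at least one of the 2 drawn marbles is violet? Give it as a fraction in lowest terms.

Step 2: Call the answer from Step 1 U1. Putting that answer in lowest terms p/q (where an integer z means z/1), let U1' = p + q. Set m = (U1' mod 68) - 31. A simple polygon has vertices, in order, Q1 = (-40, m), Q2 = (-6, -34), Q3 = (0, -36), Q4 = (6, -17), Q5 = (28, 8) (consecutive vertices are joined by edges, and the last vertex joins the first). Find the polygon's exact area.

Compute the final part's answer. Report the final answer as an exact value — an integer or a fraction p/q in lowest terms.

1012

Step 1: total draws C(7,2) = 21; complement C(3,2) = 3; favorable 21 - 3 = 18; P = 6/7; answer 6/7
Step 2: U1 = 6/7; threaded value p + q = 13; m = -18; cross terms: (-40*-34 - -6*-18)=1252, (-6*-36 - 0*-34)=216, (0*-17 - 6*-36)=216, (6*8 - 28*-17)=524, (28*-18 - -40*8)=-184; twice the area = |2024| = 2024; area = 1012; answer 1012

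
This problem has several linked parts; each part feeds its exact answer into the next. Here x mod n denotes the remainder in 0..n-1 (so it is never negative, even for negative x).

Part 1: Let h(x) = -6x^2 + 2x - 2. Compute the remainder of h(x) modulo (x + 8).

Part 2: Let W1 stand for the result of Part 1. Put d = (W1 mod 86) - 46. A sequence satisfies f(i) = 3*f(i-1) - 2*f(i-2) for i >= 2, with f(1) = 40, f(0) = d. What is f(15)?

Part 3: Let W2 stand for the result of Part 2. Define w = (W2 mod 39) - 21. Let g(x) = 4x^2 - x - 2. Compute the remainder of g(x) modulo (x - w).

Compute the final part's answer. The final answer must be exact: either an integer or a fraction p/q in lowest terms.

Part 1: remainder = value at the root: -6*(-8)^2 + 2*(-8)^1 - 2 = (-384) + (-16) + (-2) = -402; answer -402
Part 2: W1 = -402; d = -18; f(2) = 3*(40) - 2*(-18) = 156; iterating: f(2)=156, f(3)=388, f(4)=852, f(5)=1780, f(6)=3636, f(7)=7348, f(8)=14772, f(9)=29620, f(10)=59316, f(11)=118708, f(12)=237492, f(13)=475060, f(14)=950196, f(15)=1900468; answer 1900468
Part 3: W2 = 1900468; w = 16; remainder = value at the root: 4*(16)^2 - 1*(16)^1 - 2 = (1024) + (-16) + (-2) = 1006; answer 1006

1006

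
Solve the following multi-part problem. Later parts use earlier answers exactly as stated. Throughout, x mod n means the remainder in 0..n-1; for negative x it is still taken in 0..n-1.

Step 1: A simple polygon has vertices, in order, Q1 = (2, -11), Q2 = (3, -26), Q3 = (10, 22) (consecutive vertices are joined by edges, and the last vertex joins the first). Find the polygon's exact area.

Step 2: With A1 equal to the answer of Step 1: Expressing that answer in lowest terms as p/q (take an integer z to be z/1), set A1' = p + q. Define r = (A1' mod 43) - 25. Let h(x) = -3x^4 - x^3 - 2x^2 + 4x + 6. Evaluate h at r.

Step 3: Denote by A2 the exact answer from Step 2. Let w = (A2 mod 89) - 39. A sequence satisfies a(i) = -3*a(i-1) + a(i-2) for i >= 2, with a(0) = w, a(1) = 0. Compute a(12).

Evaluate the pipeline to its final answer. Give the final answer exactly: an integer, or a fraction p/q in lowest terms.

Step 1: cross terms: (2*-26 - 3*-11)=-19, (3*22 - 10*-26)=326, (10*-11 - 2*22)=-154; twice the area = |153| = 153; area = 153/2; answer 153/2
Step 2: A1 = 153/2; threaded value p + q = 155; r = 1; -3*(1)^4 - 1*(1)^3 - 2*(1)^2 + 4*(1)^1 + 6 = (-3) + (-1) + (-2) + (4) + (6) = 4; answer 4
Step 3: A2 = 4; w = -35; a(2) = -3*(0) + 1*(-35) = -35; iterating: a(2)=-35, a(3)=105, a(4)=-350, a(5)=1155, a(6)=-3815, a(7)=12600, a(8)=-41615, a(9)=137445, a(10)=-453950, a(11)=1499295, a(12)=-4951835; answer -4951835

-4951835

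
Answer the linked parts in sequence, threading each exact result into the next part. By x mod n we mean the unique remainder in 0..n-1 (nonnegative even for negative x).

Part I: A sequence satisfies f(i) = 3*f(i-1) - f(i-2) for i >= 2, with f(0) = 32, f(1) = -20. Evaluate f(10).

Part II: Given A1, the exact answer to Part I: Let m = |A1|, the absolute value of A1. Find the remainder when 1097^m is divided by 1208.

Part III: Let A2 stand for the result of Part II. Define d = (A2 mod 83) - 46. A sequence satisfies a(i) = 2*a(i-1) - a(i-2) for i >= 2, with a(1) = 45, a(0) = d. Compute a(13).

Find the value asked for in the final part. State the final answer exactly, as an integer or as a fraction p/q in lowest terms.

429

Part I: f(2) = 3*(-20) - 1*(32) = -92; iterating: f(2)=-92, f(3)=-256, f(4)=-676, f(5)=-1772, f(6)=-4640, f(7)=-12148, f(8)=-31804, f(9)=-83264, f(10)=-217988; answer -217988
Part II: A1 = -217988; m = 217988; squarings mod 1208: 1097^1=1097, 1097^2=241, 1097^4=97, 1097^8=953, 1097^16=1001, 1097^32=569, 1097^64=17, 1097^128=289, 1097^256=169, 1097^512=777, 1097^1024=937, 1097^2048=961, 1097^4096=609, 1097^8192=25, 1097^16384=625, 1097^32768=441, 1097^65536=1201, 1097^131072=49; 1097^217988 = 1097^4 * 1097^128 * 1097^256 * 1097^512 * 1097^4096 * 1097^16384 * 1097^65536 * 1097^131072 = 225 (mod 1208); answer 225
Part III: A2 = 225; d = 13; a(2) = 2*(45) - 1*(13) = 77; iterating: a(2)=77, a(3)=109, a(4)=141, a(5)=173, a(6)=205, a(7)=237, a(8)=269, a(9)=301, a(10)=333, a(11)=365, a(12)=397, a(13)=429; answer 429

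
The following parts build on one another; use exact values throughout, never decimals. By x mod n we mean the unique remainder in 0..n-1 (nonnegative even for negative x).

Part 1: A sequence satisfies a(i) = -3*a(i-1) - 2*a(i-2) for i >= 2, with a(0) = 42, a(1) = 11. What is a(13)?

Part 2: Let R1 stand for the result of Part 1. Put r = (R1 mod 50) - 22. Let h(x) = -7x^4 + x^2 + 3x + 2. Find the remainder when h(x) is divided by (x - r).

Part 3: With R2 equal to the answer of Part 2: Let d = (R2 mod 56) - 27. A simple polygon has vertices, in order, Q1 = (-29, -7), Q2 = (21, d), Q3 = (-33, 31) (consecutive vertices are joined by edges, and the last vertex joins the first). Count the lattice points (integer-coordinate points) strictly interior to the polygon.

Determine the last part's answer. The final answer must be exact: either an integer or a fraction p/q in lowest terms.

Part 1: a(2) = -3*(11) - 2*(42) = -117; iterating: a(2)=-117, a(3)=329, a(4)=-753, a(5)=1601, a(6)=-3297, a(7)=6689, a(8)=-13473, a(9)=27041, a(10)=-54177, a(11)=108449, a(12)=-216993, a(13)=434081; answer 434081
Part 2: R1 = 434081; r = 9; remainder = value at the root: -7*(9)^4 + 1*(9)^2 + 3*(9)^1 + 2 = (-45927) + (81) + (27) + (2) = -45817; answer -45817
Part 3: R2 = -45817; d = 20; cross terms: (-29*20 - 21*-7)=-433, (21*31 - -33*20)=1311, (-33*-7 - -29*31)=1130; twice the area = |2008| = 2008; area = 1004; boundary points = 1 + 1 + 2 = 4; strictly interior points = area - boundary/2 + 1 = 1003; answer 1003

1003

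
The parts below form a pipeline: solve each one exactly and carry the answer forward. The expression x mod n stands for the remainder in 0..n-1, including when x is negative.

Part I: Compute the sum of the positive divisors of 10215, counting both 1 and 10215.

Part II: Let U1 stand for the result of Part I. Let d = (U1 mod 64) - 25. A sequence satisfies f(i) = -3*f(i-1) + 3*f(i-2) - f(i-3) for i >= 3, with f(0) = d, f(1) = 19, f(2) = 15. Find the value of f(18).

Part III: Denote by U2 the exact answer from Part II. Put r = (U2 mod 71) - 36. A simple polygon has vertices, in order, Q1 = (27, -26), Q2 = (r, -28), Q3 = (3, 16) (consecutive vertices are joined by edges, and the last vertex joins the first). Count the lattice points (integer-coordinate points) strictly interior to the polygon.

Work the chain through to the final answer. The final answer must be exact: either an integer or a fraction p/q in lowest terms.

818

Part I: 10215 = 3^2 * 5 * 227; sigma = (1 + 3 + 9) * (1 + 5) * (1 + 227) = 13 * 6 * 228 = 17784; answer 17784
Part II: U1 = 17784; d = 31; f(3) = -3*(15) + 3*(19) - 1*(31) = -19; iterating: f(3)=-19, f(4)=83, f(5)=-321, f(6)=1231, f(7)=-4739, f(8)=18231, f(9)=-70141, f(10)=269855, f(11)=-1038219, f(12)=3994363, f(13)=-15367601, f(14)=59124111, f(15)=-227469499, f(16)=875148431, f(17)=-3366977901, f(18)=12953848495; answer 12953848495
Part III: U2 = 12953848495; r = -11; cross terms: (27*-28 - -11*-26)=-1042, (-11*16 - 3*-28)=-92, (3*-26 - 27*16)=-510; twice the area = |-1644| = 1644; area = 822; boundary points = 2 + 2 + 6 = 10; strictly interior points = area - boundary/2 + 1 = 818; answer 818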